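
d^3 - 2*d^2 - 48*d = d*(d - 8)*(d + 6)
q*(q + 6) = q^2 + 6*q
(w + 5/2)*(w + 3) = w^2 + 11*w/2 + 15/2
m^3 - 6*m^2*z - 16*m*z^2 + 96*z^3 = (m - 6*z)*(m - 4*z)*(m + 4*z)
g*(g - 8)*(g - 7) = g^3 - 15*g^2 + 56*g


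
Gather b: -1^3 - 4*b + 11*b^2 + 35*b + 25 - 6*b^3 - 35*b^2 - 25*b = -6*b^3 - 24*b^2 + 6*b + 24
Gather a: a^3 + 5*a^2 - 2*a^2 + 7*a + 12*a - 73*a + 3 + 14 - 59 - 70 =a^3 + 3*a^2 - 54*a - 112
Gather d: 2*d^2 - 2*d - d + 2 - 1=2*d^2 - 3*d + 1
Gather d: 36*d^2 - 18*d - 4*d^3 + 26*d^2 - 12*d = -4*d^3 + 62*d^2 - 30*d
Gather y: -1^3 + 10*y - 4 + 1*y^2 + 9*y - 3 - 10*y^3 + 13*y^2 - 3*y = -10*y^3 + 14*y^2 + 16*y - 8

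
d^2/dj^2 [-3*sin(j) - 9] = 3*sin(j)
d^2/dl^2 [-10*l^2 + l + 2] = -20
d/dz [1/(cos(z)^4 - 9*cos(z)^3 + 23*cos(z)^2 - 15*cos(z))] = (4*cos(z)^3 - 27*cos(z)^2 + 46*cos(z) - 15)*sin(z)/((cos(z)^3 - 9*cos(z)^2 + 23*cos(z) - 15)^2*cos(z)^2)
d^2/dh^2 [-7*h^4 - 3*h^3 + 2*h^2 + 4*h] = -84*h^2 - 18*h + 4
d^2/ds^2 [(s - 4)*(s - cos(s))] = (s - 4)*cos(s) + 2*sin(s) + 2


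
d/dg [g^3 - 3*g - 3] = 3*g^2 - 3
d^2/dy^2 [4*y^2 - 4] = 8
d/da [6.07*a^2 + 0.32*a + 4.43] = 12.14*a + 0.32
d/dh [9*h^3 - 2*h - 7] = 27*h^2 - 2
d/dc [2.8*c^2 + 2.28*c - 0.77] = 5.6*c + 2.28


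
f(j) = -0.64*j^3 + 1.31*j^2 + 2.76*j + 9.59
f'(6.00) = -50.64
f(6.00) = -64.93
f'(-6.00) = -82.08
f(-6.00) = 178.43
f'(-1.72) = -7.43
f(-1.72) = 11.97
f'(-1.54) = -5.83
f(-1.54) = 10.78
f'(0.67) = 3.65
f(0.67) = 11.83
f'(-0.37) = 1.53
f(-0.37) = 8.78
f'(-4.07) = -39.71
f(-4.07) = 63.21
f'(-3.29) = -26.64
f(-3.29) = 37.48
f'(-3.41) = -28.50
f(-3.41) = 40.79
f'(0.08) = 2.96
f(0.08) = 9.82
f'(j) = -1.92*j^2 + 2.62*j + 2.76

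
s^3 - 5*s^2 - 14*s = s*(s - 7)*(s + 2)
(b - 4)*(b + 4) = b^2 - 16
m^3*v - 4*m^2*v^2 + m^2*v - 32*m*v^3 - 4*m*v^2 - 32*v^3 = (m - 8*v)*(m + 4*v)*(m*v + v)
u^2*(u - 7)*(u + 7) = u^4 - 49*u^2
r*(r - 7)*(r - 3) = r^3 - 10*r^2 + 21*r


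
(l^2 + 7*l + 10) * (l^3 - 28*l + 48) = l^5 + 7*l^4 - 18*l^3 - 148*l^2 + 56*l + 480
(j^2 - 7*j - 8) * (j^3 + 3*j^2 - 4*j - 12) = j^5 - 4*j^4 - 33*j^3 - 8*j^2 + 116*j + 96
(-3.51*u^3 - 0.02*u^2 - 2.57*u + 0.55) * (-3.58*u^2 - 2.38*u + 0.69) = 12.5658*u^5 + 8.4254*u^4 + 6.8263*u^3 + 4.1338*u^2 - 3.0823*u + 0.3795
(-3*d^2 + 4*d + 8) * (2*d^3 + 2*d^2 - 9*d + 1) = -6*d^5 + 2*d^4 + 51*d^3 - 23*d^2 - 68*d + 8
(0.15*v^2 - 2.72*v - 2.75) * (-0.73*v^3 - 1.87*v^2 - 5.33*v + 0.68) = -0.1095*v^5 + 1.7051*v^4 + 6.2944*v^3 + 19.7421*v^2 + 12.8079*v - 1.87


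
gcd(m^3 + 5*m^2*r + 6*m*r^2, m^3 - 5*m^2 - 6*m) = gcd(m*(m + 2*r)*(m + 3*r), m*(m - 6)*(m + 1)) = m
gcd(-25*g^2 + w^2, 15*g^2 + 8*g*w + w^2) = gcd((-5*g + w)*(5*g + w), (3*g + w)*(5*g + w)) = 5*g + w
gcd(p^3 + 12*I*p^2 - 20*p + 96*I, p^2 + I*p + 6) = p - 2*I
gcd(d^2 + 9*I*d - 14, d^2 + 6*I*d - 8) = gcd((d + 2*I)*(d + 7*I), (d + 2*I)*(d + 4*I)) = d + 2*I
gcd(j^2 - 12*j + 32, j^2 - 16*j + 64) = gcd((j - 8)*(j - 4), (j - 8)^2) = j - 8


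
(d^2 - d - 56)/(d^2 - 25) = (d^2 - d - 56)/(d^2 - 25)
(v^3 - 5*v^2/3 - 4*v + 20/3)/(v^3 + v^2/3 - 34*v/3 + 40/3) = (v + 2)/(v + 4)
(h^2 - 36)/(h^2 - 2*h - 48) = (h - 6)/(h - 8)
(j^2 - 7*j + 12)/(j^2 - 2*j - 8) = (j - 3)/(j + 2)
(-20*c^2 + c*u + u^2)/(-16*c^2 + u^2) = (5*c + u)/(4*c + u)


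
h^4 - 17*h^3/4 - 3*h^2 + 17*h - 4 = (h - 4)*(h - 2)*(h - 1/4)*(h + 2)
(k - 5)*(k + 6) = k^2 + k - 30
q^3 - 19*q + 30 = (q - 3)*(q - 2)*(q + 5)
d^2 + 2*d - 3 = (d - 1)*(d + 3)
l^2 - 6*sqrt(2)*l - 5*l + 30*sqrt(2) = (l - 5)*(l - 6*sqrt(2))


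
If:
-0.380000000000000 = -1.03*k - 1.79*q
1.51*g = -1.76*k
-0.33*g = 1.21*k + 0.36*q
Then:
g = 0.14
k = -0.12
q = 0.28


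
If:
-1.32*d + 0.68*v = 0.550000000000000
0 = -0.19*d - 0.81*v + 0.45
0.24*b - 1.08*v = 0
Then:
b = 2.62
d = -0.12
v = 0.58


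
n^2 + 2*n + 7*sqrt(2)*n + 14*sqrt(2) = (n + 2)*(n + 7*sqrt(2))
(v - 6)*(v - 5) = v^2 - 11*v + 30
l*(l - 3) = l^2 - 3*l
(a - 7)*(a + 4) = a^2 - 3*a - 28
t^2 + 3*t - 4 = (t - 1)*(t + 4)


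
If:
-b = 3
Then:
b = -3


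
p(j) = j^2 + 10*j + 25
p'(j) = 2*j + 10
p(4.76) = 95.26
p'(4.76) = 19.52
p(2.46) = 55.65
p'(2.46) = 14.92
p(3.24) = 67.90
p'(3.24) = 16.48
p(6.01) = 121.22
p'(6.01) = 22.02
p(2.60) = 57.76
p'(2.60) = 15.20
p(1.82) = 46.51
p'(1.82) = 13.64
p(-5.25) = 0.06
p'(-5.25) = -0.50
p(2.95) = 63.20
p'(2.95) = 15.90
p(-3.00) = 4.00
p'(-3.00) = 4.00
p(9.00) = 196.00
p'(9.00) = 28.00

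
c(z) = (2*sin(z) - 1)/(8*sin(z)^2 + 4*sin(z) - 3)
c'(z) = (-16*sin(z)*cos(z) - 4*cos(z))*(2*sin(z) - 1)/(8*sin(z)^2 + 4*sin(z) - 3)^2 + 2*cos(z)/(8*sin(z)^2 + 4*sin(z) - 3)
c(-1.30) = -5.11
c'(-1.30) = -26.26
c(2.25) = 0.11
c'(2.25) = -0.02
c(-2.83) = 0.46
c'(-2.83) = 0.66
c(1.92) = 0.11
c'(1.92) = 0.01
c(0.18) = 0.32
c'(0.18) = 0.08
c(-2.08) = 6.98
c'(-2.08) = 88.62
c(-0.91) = 2.20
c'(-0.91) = -11.00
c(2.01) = 0.11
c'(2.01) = 0.01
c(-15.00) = 1.04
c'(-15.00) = 2.96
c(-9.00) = 0.55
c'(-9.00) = 0.95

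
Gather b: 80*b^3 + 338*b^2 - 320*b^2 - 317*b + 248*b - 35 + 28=80*b^3 + 18*b^2 - 69*b - 7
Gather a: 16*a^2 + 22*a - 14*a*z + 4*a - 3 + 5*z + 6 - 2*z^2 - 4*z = 16*a^2 + a*(26 - 14*z) - 2*z^2 + z + 3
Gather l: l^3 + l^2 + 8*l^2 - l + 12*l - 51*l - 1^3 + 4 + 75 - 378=l^3 + 9*l^2 - 40*l - 300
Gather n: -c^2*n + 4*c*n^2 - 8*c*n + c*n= 4*c*n^2 + n*(-c^2 - 7*c)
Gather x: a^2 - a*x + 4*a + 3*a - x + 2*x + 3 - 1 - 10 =a^2 + 7*a + x*(1 - a) - 8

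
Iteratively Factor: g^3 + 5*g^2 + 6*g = (g + 3)*(g^2 + 2*g) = (g + 2)*(g + 3)*(g)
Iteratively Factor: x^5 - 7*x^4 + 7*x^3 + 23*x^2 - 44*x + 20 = (x - 1)*(x^4 - 6*x^3 + x^2 + 24*x - 20) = (x - 2)*(x - 1)*(x^3 - 4*x^2 - 7*x + 10) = (x - 2)*(x - 1)*(x + 2)*(x^2 - 6*x + 5) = (x - 5)*(x - 2)*(x - 1)*(x + 2)*(x - 1)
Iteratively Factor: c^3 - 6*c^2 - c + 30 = (c + 2)*(c^2 - 8*c + 15) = (c - 5)*(c + 2)*(c - 3)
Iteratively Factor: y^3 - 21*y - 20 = (y + 1)*(y^2 - y - 20) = (y + 1)*(y + 4)*(y - 5)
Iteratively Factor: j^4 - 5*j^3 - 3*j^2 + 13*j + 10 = (j - 2)*(j^3 - 3*j^2 - 9*j - 5) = (j - 2)*(j + 1)*(j^2 - 4*j - 5) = (j - 5)*(j - 2)*(j + 1)*(j + 1)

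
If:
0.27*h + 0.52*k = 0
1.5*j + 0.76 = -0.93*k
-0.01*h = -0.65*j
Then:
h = 1.65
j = 0.03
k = -0.86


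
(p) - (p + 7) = -7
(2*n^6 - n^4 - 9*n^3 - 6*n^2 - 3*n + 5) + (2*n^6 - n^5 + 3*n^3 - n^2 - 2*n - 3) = 4*n^6 - n^5 - n^4 - 6*n^3 - 7*n^2 - 5*n + 2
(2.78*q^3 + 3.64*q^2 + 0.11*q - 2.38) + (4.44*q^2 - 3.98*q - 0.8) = 2.78*q^3 + 8.08*q^2 - 3.87*q - 3.18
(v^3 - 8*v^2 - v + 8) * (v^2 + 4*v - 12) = v^5 - 4*v^4 - 45*v^3 + 100*v^2 + 44*v - 96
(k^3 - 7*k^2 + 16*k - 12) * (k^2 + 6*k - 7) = k^5 - k^4 - 33*k^3 + 133*k^2 - 184*k + 84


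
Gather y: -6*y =-6*y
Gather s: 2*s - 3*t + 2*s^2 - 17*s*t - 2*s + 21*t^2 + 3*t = 2*s^2 - 17*s*t + 21*t^2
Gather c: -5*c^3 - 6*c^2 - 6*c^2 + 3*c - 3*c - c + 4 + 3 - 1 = -5*c^3 - 12*c^2 - c + 6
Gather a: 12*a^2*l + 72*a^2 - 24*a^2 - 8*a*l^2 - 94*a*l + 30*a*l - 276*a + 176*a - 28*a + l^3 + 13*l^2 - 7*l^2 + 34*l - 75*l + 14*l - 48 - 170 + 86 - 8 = a^2*(12*l + 48) + a*(-8*l^2 - 64*l - 128) + l^3 + 6*l^2 - 27*l - 140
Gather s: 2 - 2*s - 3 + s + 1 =-s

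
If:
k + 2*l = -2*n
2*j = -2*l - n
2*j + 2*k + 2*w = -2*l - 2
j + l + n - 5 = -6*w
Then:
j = 7 - 19*w/2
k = 4 - 7*w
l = 31*w/2 - 12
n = 10 - 12*w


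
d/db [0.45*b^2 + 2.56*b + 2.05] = 0.9*b + 2.56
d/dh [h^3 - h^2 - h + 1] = 3*h^2 - 2*h - 1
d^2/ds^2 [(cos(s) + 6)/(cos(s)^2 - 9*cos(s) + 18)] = (-9*(1 - cos(2*s))^2*cos(s)/4 - 33*(1 - cos(2*s))^2/4 - 3047*cos(s)/2 - 123*cos(2*s) + 66*cos(3*s) + cos(5*s)/2 + 990)/((cos(s) - 6)^3*(cos(s) - 3)^3)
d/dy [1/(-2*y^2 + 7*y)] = (4*y - 7)/(y^2*(2*y - 7)^2)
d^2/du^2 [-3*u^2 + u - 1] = -6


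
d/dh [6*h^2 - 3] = 12*h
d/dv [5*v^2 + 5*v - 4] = 10*v + 5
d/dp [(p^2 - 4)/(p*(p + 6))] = 2*(3*p^2 + 4*p + 12)/(p^2*(p^2 + 12*p + 36))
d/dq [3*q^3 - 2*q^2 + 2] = q*(9*q - 4)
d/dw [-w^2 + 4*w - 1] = 4 - 2*w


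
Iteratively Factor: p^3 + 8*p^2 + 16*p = (p)*(p^2 + 8*p + 16) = p*(p + 4)*(p + 4)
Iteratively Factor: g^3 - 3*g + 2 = (g - 1)*(g^2 + g - 2) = (g - 1)^2*(g + 2)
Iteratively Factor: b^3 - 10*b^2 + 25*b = (b)*(b^2 - 10*b + 25) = b*(b - 5)*(b - 5)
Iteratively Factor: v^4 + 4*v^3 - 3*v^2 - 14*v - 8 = (v + 1)*(v^3 + 3*v^2 - 6*v - 8) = (v + 1)*(v + 4)*(v^2 - v - 2) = (v + 1)^2*(v + 4)*(v - 2)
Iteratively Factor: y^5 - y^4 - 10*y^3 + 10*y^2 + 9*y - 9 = (y + 1)*(y^4 - 2*y^3 - 8*y^2 + 18*y - 9) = (y - 1)*(y + 1)*(y^3 - y^2 - 9*y + 9) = (y - 1)*(y + 1)*(y + 3)*(y^2 - 4*y + 3) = (y - 1)^2*(y + 1)*(y + 3)*(y - 3)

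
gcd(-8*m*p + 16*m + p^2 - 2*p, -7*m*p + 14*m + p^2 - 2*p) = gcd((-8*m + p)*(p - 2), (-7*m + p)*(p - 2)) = p - 2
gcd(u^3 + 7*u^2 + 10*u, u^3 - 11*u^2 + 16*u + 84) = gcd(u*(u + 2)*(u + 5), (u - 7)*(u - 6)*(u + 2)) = u + 2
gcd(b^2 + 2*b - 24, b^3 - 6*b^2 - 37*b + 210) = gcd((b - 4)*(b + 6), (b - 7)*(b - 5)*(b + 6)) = b + 6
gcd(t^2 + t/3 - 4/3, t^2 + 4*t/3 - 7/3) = t - 1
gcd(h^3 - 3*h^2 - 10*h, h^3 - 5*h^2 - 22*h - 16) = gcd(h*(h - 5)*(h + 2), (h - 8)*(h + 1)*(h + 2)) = h + 2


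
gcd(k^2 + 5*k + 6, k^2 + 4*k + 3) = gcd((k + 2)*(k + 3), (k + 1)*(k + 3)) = k + 3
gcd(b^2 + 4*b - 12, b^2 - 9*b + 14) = b - 2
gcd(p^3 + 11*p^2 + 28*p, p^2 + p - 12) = p + 4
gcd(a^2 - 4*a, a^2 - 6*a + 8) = a - 4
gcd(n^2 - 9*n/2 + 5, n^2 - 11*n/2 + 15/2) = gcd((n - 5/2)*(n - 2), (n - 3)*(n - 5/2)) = n - 5/2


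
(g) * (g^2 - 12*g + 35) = g^3 - 12*g^2 + 35*g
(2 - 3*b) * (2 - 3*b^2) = 9*b^3 - 6*b^2 - 6*b + 4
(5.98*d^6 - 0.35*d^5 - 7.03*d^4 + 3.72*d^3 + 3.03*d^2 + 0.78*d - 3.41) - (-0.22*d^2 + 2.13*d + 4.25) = 5.98*d^6 - 0.35*d^5 - 7.03*d^4 + 3.72*d^3 + 3.25*d^2 - 1.35*d - 7.66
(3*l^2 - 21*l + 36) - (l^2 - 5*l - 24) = 2*l^2 - 16*l + 60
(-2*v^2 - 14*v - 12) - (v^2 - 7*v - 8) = -3*v^2 - 7*v - 4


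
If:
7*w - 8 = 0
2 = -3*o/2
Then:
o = -4/3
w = 8/7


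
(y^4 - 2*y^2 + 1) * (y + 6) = y^5 + 6*y^4 - 2*y^3 - 12*y^2 + y + 6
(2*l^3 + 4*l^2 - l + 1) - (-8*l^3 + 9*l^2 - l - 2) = 10*l^3 - 5*l^2 + 3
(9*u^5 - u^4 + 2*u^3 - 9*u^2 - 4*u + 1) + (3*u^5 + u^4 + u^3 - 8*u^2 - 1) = 12*u^5 + 3*u^3 - 17*u^2 - 4*u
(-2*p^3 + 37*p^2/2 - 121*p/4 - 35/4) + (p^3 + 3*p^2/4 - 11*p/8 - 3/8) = -p^3 + 77*p^2/4 - 253*p/8 - 73/8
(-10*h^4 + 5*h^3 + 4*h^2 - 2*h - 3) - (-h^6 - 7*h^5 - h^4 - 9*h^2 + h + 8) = h^6 + 7*h^5 - 9*h^4 + 5*h^3 + 13*h^2 - 3*h - 11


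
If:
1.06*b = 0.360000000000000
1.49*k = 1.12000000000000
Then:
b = 0.34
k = 0.75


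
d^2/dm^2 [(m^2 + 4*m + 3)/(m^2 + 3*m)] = 2/m^3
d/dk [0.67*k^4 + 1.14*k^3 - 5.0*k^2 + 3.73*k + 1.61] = 2.68*k^3 + 3.42*k^2 - 10.0*k + 3.73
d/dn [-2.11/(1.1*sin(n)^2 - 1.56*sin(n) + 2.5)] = (4.642*sin(n) - 3.2916)*cos(n)/(1.1*sin(n)^2 - 1.56*sin(n) + 2.5)^2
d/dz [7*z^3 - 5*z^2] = z*(21*z - 10)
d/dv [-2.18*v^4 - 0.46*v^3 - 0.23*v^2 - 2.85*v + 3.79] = -8.72*v^3 - 1.38*v^2 - 0.46*v - 2.85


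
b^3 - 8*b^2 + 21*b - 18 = (b - 3)^2*(b - 2)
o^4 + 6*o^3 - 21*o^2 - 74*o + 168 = (o - 3)*(o - 2)*(o + 4)*(o + 7)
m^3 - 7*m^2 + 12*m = m*(m - 4)*(m - 3)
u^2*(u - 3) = u^3 - 3*u^2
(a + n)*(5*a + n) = 5*a^2 + 6*a*n + n^2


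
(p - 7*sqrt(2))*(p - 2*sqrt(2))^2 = p^3 - 11*sqrt(2)*p^2 + 64*p - 56*sqrt(2)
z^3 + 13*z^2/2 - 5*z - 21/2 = (z - 3/2)*(z + 1)*(z + 7)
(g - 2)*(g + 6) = g^2 + 4*g - 12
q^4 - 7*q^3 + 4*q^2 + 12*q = q*(q - 6)*(q - 2)*(q + 1)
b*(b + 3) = b^2 + 3*b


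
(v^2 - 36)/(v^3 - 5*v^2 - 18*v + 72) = (v + 6)/(v^2 + v - 12)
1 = 1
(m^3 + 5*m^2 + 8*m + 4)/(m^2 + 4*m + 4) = m + 1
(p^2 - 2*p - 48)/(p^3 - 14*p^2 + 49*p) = (p^2 - 2*p - 48)/(p*(p^2 - 14*p + 49))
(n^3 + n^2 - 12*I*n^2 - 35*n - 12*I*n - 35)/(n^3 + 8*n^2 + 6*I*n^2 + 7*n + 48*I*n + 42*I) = (n^2 - 12*I*n - 35)/(n^2 + n*(7 + 6*I) + 42*I)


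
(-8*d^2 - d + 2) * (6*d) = -48*d^3 - 6*d^2 + 12*d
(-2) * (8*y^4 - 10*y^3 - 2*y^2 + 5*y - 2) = -16*y^4 + 20*y^3 + 4*y^2 - 10*y + 4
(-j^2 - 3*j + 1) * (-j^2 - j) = j^4 + 4*j^3 + 2*j^2 - j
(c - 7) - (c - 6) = -1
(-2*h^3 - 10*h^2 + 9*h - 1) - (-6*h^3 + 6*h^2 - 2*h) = 4*h^3 - 16*h^2 + 11*h - 1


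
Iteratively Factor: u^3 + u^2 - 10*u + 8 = (u + 4)*(u^2 - 3*u + 2) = (u - 2)*(u + 4)*(u - 1)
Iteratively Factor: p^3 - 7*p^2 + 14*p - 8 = (p - 1)*(p^2 - 6*p + 8) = (p - 2)*(p - 1)*(p - 4)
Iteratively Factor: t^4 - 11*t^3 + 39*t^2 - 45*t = (t - 3)*(t^3 - 8*t^2 + 15*t) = (t - 5)*(t - 3)*(t^2 - 3*t) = (t - 5)*(t - 3)^2*(t)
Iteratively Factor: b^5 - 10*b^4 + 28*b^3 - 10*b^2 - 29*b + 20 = (b + 1)*(b^4 - 11*b^3 + 39*b^2 - 49*b + 20) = (b - 1)*(b + 1)*(b^3 - 10*b^2 + 29*b - 20) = (b - 1)^2*(b + 1)*(b^2 - 9*b + 20) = (b - 5)*(b - 1)^2*(b + 1)*(b - 4)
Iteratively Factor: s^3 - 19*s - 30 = (s + 3)*(s^2 - 3*s - 10) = (s + 2)*(s + 3)*(s - 5)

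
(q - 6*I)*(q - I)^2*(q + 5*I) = q^4 - 3*I*q^3 + 27*q^2 - 59*I*q - 30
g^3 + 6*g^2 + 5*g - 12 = (g - 1)*(g + 3)*(g + 4)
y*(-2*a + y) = -2*a*y + y^2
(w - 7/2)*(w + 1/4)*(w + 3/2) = w^3 - 7*w^2/4 - 23*w/4 - 21/16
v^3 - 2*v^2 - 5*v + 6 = (v - 3)*(v - 1)*(v + 2)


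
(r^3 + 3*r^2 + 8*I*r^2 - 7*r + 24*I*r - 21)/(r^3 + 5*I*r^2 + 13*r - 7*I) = (r^2 + r*(3 + I) + 3*I)/(r^2 - 2*I*r - 1)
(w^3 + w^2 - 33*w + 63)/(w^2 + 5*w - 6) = (w^3 + w^2 - 33*w + 63)/(w^2 + 5*w - 6)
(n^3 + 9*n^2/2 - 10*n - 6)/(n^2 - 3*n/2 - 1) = n + 6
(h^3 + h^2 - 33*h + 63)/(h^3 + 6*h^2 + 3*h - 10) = (h^3 + h^2 - 33*h + 63)/(h^3 + 6*h^2 + 3*h - 10)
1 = 1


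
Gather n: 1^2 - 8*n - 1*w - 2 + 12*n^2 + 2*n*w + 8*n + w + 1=12*n^2 + 2*n*w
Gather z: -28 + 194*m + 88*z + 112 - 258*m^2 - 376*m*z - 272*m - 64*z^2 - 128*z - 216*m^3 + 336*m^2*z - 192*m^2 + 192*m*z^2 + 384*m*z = -216*m^3 - 450*m^2 - 78*m + z^2*(192*m - 64) + z*(336*m^2 + 8*m - 40) + 84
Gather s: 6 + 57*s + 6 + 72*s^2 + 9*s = 72*s^2 + 66*s + 12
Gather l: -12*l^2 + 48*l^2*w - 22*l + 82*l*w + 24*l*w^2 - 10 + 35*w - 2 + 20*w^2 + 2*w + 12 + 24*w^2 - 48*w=l^2*(48*w - 12) + l*(24*w^2 + 82*w - 22) + 44*w^2 - 11*w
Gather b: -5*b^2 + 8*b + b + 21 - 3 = -5*b^2 + 9*b + 18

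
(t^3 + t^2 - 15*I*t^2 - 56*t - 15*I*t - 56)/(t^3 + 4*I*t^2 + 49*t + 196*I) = (t^2 + t*(1 - 8*I) - 8*I)/(t^2 + 11*I*t - 28)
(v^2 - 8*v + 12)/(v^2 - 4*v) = (v^2 - 8*v + 12)/(v*(v - 4))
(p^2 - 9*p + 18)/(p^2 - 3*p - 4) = (-p^2 + 9*p - 18)/(-p^2 + 3*p + 4)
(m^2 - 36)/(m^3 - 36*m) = 1/m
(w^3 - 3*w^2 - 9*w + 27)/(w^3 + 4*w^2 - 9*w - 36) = (w - 3)/(w + 4)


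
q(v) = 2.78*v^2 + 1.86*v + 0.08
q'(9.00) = 51.90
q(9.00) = 242.00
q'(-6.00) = -31.50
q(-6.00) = 89.00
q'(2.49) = 15.70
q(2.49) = 21.95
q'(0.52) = 4.75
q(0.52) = 1.80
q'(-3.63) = -18.32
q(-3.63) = 29.96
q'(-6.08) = -31.94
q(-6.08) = 91.54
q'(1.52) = 10.31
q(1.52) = 9.33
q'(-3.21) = -15.99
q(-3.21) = 22.75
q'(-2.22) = -10.48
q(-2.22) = 9.65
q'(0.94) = 7.09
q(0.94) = 4.28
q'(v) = 5.56*v + 1.86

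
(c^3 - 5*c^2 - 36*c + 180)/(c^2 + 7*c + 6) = (c^2 - 11*c + 30)/(c + 1)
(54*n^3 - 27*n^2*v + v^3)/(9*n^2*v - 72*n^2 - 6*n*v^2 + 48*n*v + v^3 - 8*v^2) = (6*n + v)/(v - 8)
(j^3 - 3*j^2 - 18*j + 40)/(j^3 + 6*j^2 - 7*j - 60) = (j^2 - 7*j + 10)/(j^2 + 2*j - 15)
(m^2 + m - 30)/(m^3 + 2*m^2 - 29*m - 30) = 1/(m + 1)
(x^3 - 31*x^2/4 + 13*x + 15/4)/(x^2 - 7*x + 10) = (4*x^2 - 11*x - 3)/(4*(x - 2))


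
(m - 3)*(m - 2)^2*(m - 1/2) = m^4 - 15*m^3/2 + 39*m^2/2 - 20*m + 6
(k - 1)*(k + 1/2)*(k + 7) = k^3 + 13*k^2/2 - 4*k - 7/2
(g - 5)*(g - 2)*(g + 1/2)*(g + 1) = g^4 - 11*g^3/2 + 23*g/2 + 5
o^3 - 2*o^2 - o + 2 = (o - 2)*(o - 1)*(o + 1)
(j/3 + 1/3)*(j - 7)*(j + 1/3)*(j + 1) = j^4/3 - 14*j^3/9 - 44*j^2/9 - 34*j/9 - 7/9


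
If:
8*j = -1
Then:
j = -1/8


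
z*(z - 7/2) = z^2 - 7*z/2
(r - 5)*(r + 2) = r^2 - 3*r - 10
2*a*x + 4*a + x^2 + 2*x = (2*a + x)*(x + 2)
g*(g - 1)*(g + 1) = g^3 - g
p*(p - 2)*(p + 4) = p^3 + 2*p^2 - 8*p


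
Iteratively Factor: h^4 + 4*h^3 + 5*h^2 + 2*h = (h + 2)*(h^3 + 2*h^2 + h) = (h + 1)*(h + 2)*(h^2 + h) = (h + 1)^2*(h + 2)*(h)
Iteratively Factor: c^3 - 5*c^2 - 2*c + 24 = (c - 3)*(c^2 - 2*c - 8) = (c - 4)*(c - 3)*(c + 2)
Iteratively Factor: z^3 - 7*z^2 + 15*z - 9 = (z - 3)*(z^2 - 4*z + 3) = (z - 3)^2*(z - 1)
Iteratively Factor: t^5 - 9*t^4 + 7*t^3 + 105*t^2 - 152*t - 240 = (t - 5)*(t^4 - 4*t^3 - 13*t^2 + 40*t + 48) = (t - 5)*(t - 4)*(t^3 - 13*t - 12) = (t - 5)*(t - 4)*(t + 1)*(t^2 - t - 12) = (t - 5)*(t - 4)*(t + 1)*(t + 3)*(t - 4)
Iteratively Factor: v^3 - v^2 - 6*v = (v - 3)*(v^2 + 2*v) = v*(v - 3)*(v + 2)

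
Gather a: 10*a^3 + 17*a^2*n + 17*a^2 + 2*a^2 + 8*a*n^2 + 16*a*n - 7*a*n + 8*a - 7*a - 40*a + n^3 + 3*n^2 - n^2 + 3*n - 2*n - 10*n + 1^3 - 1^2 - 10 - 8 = 10*a^3 + a^2*(17*n + 19) + a*(8*n^2 + 9*n - 39) + n^3 + 2*n^2 - 9*n - 18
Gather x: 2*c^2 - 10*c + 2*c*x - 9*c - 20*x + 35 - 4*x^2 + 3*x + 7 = 2*c^2 - 19*c - 4*x^2 + x*(2*c - 17) + 42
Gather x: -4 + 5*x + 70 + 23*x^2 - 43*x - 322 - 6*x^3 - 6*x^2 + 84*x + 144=-6*x^3 + 17*x^2 + 46*x - 112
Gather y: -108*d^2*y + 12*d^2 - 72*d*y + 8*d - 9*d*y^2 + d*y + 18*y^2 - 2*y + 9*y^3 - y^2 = 12*d^2 + 8*d + 9*y^3 + y^2*(17 - 9*d) + y*(-108*d^2 - 71*d - 2)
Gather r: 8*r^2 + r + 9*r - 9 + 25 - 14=8*r^2 + 10*r + 2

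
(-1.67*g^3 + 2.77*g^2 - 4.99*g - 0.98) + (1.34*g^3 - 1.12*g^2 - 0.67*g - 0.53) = -0.33*g^3 + 1.65*g^2 - 5.66*g - 1.51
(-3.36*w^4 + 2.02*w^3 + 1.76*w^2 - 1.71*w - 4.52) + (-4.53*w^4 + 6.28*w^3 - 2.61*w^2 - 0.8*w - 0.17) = -7.89*w^4 + 8.3*w^3 - 0.85*w^2 - 2.51*w - 4.69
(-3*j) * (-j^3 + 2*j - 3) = 3*j^4 - 6*j^2 + 9*j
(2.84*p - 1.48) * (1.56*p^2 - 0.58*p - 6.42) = 4.4304*p^3 - 3.956*p^2 - 17.3744*p + 9.5016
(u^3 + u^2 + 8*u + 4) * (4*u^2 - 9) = 4*u^5 + 4*u^4 + 23*u^3 + 7*u^2 - 72*u - 36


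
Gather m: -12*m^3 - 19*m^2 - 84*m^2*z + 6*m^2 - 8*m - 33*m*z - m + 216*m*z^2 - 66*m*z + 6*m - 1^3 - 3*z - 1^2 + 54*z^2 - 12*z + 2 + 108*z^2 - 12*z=-12*m^3 + m^2*(-84*z - 13) + m*(216*z^2 - 99*z - 3) + 162*z^2 - 27*z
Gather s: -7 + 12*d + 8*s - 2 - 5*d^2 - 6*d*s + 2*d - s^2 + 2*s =-5*d^2 + 14*d - s^2 + s*(10 - 6*d) - 9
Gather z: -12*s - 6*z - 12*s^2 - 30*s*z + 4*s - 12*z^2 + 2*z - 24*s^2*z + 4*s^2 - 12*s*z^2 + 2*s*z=-8*s^2 - 8*s + z^2*(-12*s - 12) + z*(-24*s^2 - 28*s - 4)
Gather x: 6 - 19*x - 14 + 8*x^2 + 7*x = 8*x^2 - 12*x - 8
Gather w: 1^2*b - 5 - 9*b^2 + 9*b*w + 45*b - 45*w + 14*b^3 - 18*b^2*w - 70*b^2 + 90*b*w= 14*b^3 - 79*b^2 + 46*b + w*(-18*b^2 + 99*b - 45) - 5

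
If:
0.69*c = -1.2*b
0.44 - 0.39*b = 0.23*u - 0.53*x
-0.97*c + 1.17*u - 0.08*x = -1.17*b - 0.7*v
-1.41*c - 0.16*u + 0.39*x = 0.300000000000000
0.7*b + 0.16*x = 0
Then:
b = 0.23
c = -0.40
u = -0.80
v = 0.28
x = -1.01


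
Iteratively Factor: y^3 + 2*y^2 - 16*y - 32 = (y + 4)*(y^2 - 2*y - 8) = (y + 2)*(y + 4)*(y - 4)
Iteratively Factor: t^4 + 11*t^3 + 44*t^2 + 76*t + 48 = (t + 2)*(t^3 + 9*t^2 + 26*t + 24) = (t + 2)*(t + 3)*(t^2 + 6*t + 8) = (t + 2)*(t + 3)*(t + 4)*(t + 2)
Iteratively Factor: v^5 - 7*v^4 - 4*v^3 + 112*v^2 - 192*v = (v - 4)*(v^4 - 3*v^3 - 16*v^2 + 48*v) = v*(v - 4)*(v^3 - 3*v^2 - 16*v + 48) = v*(v - 4)^2*(v^2 + v - 12) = v*(v - 4)^2*(v - 3)*(v + 4)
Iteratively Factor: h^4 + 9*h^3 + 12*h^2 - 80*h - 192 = (h + 4)*(h^3 + 5*h^2 - 8*h - 48) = (h + 4)^2*(h^2 + h - 12) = (h - 3)*(h + 4)^2*(h + 4)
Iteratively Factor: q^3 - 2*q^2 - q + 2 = (q + 1)*(q^2 - 3*q + 2) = (q - 2)*(q + 1)*(q - 1)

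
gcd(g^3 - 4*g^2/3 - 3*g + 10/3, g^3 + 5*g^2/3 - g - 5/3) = g^2 + 2*g/3 - 5/3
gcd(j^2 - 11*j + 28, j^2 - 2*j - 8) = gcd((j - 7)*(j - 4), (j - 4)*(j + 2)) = j - 4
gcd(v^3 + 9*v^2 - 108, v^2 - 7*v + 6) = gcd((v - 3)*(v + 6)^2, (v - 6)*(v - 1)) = 1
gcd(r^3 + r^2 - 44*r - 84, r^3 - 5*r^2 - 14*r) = r^2 - 5*r - 14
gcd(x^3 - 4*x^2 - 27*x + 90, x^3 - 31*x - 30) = x^2 - x - 30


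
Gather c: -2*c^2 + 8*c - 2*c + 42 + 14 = -2*c^2 + 6*c + 56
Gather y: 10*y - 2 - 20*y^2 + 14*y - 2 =-20*y^2 + 24*y - 4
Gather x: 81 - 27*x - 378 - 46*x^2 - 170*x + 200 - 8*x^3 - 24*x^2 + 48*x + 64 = -8*x^3 - 70*x^2 - 149*x - 33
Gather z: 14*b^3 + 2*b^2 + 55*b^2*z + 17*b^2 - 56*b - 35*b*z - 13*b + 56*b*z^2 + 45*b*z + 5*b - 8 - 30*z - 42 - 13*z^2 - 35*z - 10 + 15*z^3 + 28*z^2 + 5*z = 14*b^3 + 19*b^2 - 64*b + 15*z^3 + z^2*(56*b + 15) + z*(55*b^2 + 10*b - 60) - 60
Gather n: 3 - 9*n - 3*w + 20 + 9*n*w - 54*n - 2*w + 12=n*(9*w - 63) - 5*w + 35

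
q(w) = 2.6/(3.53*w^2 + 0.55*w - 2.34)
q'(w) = 2.6*(-7.06*w - 0.55)/(3.53*w^2 + 0.55*w - 2.34)^2 = (-18.356*w - 1.43)/(3.53*w^2 + 0.55*w - 2.34)^2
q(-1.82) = 0.31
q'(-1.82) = 0.46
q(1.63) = 0.33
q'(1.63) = -0.50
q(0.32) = -1.44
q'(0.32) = -2.25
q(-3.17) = 0.08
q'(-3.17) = 0.06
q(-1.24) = 1.08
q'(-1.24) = 3.69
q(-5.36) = 0.03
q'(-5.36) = 0.01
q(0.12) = -1.17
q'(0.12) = -0.74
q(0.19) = -1.23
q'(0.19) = -1.11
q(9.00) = 0.01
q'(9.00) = -0.00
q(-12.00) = 0.01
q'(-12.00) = 0.00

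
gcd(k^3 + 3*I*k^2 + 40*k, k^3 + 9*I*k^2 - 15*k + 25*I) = 1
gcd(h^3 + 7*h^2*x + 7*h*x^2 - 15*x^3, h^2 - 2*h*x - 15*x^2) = h + 3*x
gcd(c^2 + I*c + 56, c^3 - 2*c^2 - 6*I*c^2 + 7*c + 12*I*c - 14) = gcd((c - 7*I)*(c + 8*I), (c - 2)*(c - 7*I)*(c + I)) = c - 7*I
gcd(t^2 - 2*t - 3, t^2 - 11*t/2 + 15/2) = t - 3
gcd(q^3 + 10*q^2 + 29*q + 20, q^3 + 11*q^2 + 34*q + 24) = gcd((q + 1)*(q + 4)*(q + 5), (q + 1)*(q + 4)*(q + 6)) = q^2 + 5*q + 4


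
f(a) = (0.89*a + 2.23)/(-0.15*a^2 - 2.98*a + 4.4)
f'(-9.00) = 0.04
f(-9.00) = -0.30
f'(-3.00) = 0.07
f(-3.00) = -0.04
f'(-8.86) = 0.04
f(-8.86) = -0.30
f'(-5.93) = 0.04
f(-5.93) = -0.18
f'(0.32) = 0.92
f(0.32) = 0.73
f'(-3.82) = 0.05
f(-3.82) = -0.09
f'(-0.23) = 0.40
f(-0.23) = 0.40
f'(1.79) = 6.09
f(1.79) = -2.70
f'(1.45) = 211.41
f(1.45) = -14.89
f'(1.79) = 6.09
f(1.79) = -2.70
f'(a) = (0.3*a + 2.98)*(0.89*a + 2.23)/(-0.15*a^2 - 2.98*a + 4.4)^2 + 0.89/(-0.15*a^2 - 2.98*a + 4.4) = (0.1335*a^2 + 0.669*a + 10.5614)/(0.0225*a^4 + 0.894*a^3 + 7.5604*a^2 - 26.224*a + 19.36)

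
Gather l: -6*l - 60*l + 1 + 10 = 11 - 66*l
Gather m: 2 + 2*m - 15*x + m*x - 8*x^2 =m*(x + 2) - 8*x^2 - 15*x + 2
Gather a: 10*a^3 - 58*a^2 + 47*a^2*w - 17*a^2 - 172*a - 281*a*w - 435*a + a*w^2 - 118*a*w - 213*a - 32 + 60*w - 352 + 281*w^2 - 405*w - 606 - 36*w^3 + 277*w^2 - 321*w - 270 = 10*a^3 + a^2*(47*w - 75) + a*(w^2 - 399*w - 820) - 36*w^3 + 558*w^2 - 666*w - 1260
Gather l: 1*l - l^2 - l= -l^2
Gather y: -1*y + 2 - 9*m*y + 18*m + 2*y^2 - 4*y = 18*m + 2*y^2 + y*(-9*m - 5) + 2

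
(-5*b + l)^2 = 25*b^2 - 10*b*l + l^2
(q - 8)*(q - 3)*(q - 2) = q^3 - 13*q^2 + 46*q - 48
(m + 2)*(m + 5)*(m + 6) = m^3 + 13*m^2 + 52*m + 60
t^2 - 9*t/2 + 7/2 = (t - 7/2)*(t - 1)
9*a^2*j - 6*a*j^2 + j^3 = j*(-3*a + j)^2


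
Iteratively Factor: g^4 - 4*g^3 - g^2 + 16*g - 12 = (g + 2)*(g^3 - 6*g^2 + 11*g - 6) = (g - 1)*(g + 2)*(g^2 - 5*g + 6) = (g - 3)*(g - 1)*(g + 2)*(g - 2)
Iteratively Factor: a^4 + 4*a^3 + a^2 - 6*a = (a - 1)*(a^3 + 5*a^2 + 6*a) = (a - 1)*(a + 2)*(a^2 + 3*a) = a*(a - 1)*(a + 2)*(a + 3)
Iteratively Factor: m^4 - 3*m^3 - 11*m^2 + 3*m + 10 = (m - 5)*(m^3 + 2*m^2 - m - 2) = (m - 5)*(m + 1)*(m^2 + m - 2) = (m - 5)*(m + 1)*(m + 2)*(m - 1)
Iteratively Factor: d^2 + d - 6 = (d - 2)*(d + 3)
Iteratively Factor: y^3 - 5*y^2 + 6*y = (y)*(y^2 - 5*y + 6) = y*(y - 2)*(y - 3)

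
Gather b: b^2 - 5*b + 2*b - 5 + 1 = b^2 - 3*b - 4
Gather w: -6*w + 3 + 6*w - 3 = 0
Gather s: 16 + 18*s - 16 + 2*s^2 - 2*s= 2*s^2 + 16*s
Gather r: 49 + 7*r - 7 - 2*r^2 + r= -2*r^2 + 8*r + 42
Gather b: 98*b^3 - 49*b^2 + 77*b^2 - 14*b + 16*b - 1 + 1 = 98*b^3 + 28*b^2 + 2*b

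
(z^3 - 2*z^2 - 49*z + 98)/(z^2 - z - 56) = (z^2 - 9*z + 14)/(z - 8)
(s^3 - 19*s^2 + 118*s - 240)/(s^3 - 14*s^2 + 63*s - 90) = (s - 8)/(s - 3)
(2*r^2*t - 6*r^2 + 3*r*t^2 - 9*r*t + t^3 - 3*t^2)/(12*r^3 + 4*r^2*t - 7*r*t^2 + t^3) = (2*r*t - 6*r + t^2 - 3*t)/(12*r^2 - 8*r*t + t^2)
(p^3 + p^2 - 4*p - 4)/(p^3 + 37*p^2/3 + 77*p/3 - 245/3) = 3*(p^3 + p^2 - 4*p - 4)/(3*p^3 + 37*p^2 + 77*p - 245)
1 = 1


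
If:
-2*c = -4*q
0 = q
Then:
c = 0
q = 0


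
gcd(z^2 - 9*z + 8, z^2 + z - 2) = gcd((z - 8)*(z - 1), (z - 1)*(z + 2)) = z - 1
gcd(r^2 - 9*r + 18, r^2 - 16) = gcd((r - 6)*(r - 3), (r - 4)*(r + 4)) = 1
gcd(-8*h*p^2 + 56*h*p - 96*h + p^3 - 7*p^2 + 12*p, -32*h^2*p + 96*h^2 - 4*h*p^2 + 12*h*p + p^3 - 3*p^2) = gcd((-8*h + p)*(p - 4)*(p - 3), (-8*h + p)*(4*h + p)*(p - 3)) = -8*h*p + 24*h + p^2 - 3*p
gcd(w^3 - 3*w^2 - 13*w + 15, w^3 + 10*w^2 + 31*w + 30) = w + 3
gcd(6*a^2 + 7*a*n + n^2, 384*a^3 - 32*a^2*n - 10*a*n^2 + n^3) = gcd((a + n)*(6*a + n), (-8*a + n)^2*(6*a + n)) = 6*a + n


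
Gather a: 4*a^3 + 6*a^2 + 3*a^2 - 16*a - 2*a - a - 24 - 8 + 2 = 4*a^3 + 9*a^2 - 19*a - 30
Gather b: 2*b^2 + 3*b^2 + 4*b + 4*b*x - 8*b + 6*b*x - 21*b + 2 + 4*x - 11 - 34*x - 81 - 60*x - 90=5*b^2 + b*(10*x - 25) - 90*x - 180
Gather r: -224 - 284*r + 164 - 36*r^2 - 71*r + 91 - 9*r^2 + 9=-45*r^2 - 355*r + 40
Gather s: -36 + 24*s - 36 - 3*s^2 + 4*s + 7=-3*s^2 + 28*s - 65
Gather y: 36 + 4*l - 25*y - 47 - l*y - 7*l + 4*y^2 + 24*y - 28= -3*l + 4*y^2 + y*(-l - 1) - 39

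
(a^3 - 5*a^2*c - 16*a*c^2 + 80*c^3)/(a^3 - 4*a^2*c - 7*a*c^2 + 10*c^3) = (a^2 - 16*c^2)/(a^2 + a*c - 2*c^2)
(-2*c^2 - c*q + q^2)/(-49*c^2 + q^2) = (2*c^2 + c*q - q^2)/(49*c^2 - q^2)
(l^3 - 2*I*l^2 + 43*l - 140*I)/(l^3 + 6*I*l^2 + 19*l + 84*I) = (l - 5*I)/(l + 3*I)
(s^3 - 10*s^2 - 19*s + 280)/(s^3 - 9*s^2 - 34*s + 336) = (s + 5)/(s + 6)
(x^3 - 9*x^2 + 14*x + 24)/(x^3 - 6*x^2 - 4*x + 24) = (x^2 - 3*x - 4)/(x^2 - 4)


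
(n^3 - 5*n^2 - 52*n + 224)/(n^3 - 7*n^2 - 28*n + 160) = (n + 7)/(n + 5)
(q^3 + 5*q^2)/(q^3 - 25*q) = q/(q - 5)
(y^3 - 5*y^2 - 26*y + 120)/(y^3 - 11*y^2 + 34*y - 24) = (y + 5)/(y - 1)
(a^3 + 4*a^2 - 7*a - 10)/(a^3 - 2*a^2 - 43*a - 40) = (a - 2)/(a - 8)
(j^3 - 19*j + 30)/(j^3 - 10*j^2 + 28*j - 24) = (j^2 + 2*j - 15)/(j^2 - 8*j + 12)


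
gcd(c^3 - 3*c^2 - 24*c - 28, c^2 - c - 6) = c + 2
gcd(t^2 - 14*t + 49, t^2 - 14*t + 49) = t^2 - 14*t + 49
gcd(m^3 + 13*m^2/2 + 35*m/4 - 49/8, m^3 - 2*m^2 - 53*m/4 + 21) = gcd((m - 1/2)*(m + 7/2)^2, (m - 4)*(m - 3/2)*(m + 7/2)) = m + 7/2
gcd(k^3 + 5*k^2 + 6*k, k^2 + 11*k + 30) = 1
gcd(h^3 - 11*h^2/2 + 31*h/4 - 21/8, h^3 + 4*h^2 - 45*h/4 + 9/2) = h^2 - 2*h + 3/4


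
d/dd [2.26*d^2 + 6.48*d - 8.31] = 4.52*d + 6.48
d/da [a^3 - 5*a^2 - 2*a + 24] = 3*a^2 - 10*a - 2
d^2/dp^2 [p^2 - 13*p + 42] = 2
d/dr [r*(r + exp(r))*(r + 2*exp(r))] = 3*r^2*exp(r) + 3*r^2 + 4*r*exp(2*r) + 6*r*exp(r) + 2*exp(2*r)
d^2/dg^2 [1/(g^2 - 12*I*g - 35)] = 2*(g^2 - 12*I*g - 4*(g - 6*I)^2 - 35)/(-g^2 + 12*I*g + 35)^3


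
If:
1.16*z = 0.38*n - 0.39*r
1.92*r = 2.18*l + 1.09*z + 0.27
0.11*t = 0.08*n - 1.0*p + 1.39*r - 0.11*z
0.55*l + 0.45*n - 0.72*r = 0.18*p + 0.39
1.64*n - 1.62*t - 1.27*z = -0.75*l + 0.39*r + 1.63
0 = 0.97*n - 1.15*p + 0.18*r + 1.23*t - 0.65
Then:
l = -0.57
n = 1.02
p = -0.28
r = -0.27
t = -0.50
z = 0.43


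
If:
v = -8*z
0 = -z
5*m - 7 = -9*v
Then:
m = 7/5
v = 0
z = 0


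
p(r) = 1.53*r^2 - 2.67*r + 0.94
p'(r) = 3.06*r - 2.67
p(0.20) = 0.47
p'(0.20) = -2.06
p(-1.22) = 6.47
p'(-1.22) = -6.40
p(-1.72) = 10.06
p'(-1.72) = -7.93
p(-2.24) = 14.60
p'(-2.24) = -9.52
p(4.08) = 15.52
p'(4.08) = 9.81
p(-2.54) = 17.59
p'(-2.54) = -10.44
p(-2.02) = 12.58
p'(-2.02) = -8.85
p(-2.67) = 18.98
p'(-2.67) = -10.84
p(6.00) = 40.00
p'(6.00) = 15.69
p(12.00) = 189.22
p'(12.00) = 34.05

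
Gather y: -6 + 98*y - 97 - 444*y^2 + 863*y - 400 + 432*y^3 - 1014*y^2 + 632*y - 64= 432*y^3 - 1458*y^2 + 1593*y - 567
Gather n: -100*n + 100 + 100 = 200 - 100*n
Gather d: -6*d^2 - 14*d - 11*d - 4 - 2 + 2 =-6*d^2 - 25*d - 4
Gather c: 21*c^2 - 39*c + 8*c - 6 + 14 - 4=21*c^2 - 31*c + 4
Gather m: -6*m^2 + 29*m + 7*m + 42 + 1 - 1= -6*m^2 + 36*m + 42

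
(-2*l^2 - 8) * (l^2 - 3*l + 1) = -2*l^4 + 6*l^3 - 10*l^2 + 24*l - 8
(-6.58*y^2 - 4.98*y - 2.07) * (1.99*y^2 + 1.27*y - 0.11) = -13.0942*y^4 - 18.2668*y^3 - 9.7201*y^2 - 2.0811*y + 0.2277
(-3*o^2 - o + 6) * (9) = -27*o^2 - 9*o + 54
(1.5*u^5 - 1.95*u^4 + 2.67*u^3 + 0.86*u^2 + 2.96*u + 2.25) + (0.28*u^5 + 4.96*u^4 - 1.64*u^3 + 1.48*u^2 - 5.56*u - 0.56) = 1.78*u^5 + 3.01*u^4 + 1.03*u^3 + 2.34*u^2 - 2.6*u + 1.69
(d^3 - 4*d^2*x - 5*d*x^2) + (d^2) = d^3 - 4*d^2*x + d^2 - 5*d*x^2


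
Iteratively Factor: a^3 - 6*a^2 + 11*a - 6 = (a - 1)*(a^2 - 5*a + 6) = (a - 2)*(a - 1)*(a - 3)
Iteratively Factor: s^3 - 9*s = (s + 3)*(s^2 - 3*s) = (s - 3)*(s + 3)*(s)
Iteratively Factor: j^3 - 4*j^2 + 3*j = (j - 1)*(j^2 - 3*j) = j*(j - 1)*(j - 3)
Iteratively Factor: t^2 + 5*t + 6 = (t + 2)*(t + 3)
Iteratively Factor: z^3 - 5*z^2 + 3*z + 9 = (z + 1)*(z^2 - 6*z + 9) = (z - 3)*(z + 1)*(z - 3)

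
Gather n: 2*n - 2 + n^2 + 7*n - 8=n^2 + 9*n - 10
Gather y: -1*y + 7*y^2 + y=7*y^2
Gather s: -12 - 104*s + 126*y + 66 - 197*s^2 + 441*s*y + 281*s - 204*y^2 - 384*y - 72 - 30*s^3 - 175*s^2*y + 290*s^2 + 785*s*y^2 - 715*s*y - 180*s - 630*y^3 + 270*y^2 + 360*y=-30*s^3 + s^2*(93 - 175*y) + s*(785*y^2 - 274*y - 3) - 630*y^3 + 66*y^2 + 102*y - 18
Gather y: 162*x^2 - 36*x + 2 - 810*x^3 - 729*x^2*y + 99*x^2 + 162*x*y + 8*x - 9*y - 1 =-810*x^3 + 261*x^2 - 28*x + y*(-729*x^2 + 162*x - 9) + 1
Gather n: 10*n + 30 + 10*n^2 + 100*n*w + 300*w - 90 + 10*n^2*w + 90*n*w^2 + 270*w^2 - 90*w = n^2*(10*w + 10) + n*(90*w^2 + 100*w + 10) + 270*w^2 + 210*w - 60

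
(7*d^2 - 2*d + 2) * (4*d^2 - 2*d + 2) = 28*d^4 - 22*d^3 + 26*d^2 - 8*d + 4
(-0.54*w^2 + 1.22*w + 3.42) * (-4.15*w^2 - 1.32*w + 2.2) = 2.241*w^4 - 4.3502*w^3 - 16.9914*w^2 - 1.8304*w + 7.524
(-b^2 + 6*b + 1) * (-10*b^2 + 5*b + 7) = 10*b^4 - 65*b^3 + 13*b^2 + 47*b + 7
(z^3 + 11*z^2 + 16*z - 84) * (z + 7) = z^4 + 18*z^3 + 93*z^2 + 28*z - 588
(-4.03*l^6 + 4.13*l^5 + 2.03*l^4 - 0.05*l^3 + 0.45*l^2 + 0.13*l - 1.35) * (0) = 0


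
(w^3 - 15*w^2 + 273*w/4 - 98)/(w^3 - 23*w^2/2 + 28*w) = (w - 7/2)/w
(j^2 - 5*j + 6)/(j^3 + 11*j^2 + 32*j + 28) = (j^2 - 5*j + 6)/(j^3 + 11*j^2 + 32*j + 28)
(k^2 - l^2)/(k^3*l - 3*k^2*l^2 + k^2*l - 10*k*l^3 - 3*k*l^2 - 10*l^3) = (-k^2 + l^2)/(l*(-k^3 + 3*k^2*l - k^2 + 10*k*l^2 + 3*k*l + 10*l^2))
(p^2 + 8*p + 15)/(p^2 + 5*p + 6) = (p + 5)/(p + 2)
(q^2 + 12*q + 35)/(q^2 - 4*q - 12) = (q^2 + 12*q + 35)/(q^2 - 4*q - 12)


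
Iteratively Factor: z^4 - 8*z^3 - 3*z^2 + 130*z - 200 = (z - 2)*(z^3 - 6*z^2 - 15*z + 100) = (z - 5)*(z - 2)*(z^2 - z - 20) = (z - 5)*(z - 2)*(z + 4)*(z - 5)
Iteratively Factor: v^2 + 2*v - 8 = (v - 2)*(v + 4)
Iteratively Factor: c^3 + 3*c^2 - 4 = (c + 2)*(c^2 + c - 2) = (c + 2)^2*(c - 1)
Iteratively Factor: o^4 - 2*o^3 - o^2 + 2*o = (o + 1)*(o^3 - 3*o^2 + 2*o) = (o - 2)*(o + 1)*(o^2 - o) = o*(o - 2)*(o + 1)*(o - 1)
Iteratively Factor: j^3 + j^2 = (j)*(j^2 + j) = j*(j + 1)*(j)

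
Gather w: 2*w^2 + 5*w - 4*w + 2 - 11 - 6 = 2*w^2 + w - 15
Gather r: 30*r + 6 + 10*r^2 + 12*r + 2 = 10*r^2 + 42*r + 8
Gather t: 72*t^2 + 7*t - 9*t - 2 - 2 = 72*t^2 - 2*t - 4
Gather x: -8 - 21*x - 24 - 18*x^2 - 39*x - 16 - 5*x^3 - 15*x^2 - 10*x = -5*x^3 - 33*x^2 - 70*x - 48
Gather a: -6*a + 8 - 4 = 4 - 6*a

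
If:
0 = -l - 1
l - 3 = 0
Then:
No Solution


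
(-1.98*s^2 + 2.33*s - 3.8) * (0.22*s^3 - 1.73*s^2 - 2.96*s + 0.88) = -0.4356*s^5 + 3.938*s^4 + 0.9939*s^3 - 2.0652*s^2 + 13.2984*s - 3.344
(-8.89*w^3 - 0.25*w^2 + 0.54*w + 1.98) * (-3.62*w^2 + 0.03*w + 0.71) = 32.1818*w^5 + 0.6383*w^4 - 8.2742*w^3 - 7.3289*w^2 + 0.4428*w + 1.4058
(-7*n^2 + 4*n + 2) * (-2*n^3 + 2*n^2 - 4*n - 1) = 14*n^5 - 22*n^4 + 32*n^3 - 5*n^2 - 12*n - 2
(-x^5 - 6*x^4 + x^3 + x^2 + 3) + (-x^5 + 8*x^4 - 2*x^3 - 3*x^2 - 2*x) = -2*x^5 + 2*x^4 - x^3 - 2*x^2 - 2*x + 3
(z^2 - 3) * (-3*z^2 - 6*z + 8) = -3*z^4 - 6*z^3 + 17*z^2 + 18*z - 24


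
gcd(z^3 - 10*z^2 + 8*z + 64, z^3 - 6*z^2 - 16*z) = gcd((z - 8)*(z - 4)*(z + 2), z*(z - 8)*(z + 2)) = z^2 - 6*z - 16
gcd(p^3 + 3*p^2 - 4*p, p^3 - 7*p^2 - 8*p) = p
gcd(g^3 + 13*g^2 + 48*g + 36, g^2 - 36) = g + 6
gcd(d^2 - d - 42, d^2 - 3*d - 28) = d - 7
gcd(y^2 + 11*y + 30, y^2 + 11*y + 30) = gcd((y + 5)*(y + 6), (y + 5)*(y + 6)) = y^2 + 11*y + 30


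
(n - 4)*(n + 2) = n^2 - 2*n - 8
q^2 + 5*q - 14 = (q - 2)*(q + 7)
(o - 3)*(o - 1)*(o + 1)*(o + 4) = o^4 + o^3 - 13*o^2 - o + 12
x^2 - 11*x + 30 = (x - 6)*(x - 5)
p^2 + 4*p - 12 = (p - 2)*(p + 6)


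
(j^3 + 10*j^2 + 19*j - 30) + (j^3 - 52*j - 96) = 2*j^3 + 10*j^2 - 33*j - 126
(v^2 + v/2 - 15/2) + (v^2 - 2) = 2*v^2 + v/2 - 19/2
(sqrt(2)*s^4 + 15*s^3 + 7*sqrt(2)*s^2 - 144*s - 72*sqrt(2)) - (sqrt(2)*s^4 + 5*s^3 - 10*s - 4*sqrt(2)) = 10*s^3 + 7*sqrt(2)*s^2 - 134*s - 68*sqrt(2)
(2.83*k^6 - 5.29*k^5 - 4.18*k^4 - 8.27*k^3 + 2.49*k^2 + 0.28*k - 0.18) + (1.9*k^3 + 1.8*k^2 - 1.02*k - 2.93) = 2.83*k^6 - 5.29*k^5 - 4.18*k^4 - 6.37*k^3 + 4.29*k^2 - 0.74*k - 3.11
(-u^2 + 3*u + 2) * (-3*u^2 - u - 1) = 3*u^4 - 8*u^3 - 8*u^2 - 5*u - 2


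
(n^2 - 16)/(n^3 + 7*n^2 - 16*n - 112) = 1/(n + 7)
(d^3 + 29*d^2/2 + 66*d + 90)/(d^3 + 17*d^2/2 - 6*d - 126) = (2*d + 5)/(2*d - 7)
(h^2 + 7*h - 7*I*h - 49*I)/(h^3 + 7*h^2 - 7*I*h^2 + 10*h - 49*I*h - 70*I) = (h + 7)/(h^2 + 7*h + 10)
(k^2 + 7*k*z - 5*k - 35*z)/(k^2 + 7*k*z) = (k - 5)/k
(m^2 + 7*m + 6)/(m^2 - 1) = (m + 6)/(m - 1)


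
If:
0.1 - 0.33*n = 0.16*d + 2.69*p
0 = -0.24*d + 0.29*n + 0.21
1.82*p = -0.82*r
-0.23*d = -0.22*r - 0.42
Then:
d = 2.37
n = 1.24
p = -0.26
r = 0.57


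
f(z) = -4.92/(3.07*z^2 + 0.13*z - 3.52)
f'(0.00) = 0.05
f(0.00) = 1.40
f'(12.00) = 0.00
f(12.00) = -0.01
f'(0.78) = 10.06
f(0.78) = 3.17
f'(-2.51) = -0.31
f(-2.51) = -0.32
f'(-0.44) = -1.42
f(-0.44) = 1.65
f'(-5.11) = -0.03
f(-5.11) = -0.06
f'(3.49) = 0.09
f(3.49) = -0.14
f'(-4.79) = -0.03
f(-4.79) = -0.07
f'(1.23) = 22.91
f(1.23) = -3.83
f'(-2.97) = -0.17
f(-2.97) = -0.21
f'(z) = -4.92*(-6.14*z - 0.13)/(3.07*z^2 + 0.13*z - 3.52)^2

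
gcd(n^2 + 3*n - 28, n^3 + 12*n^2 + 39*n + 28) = n + 7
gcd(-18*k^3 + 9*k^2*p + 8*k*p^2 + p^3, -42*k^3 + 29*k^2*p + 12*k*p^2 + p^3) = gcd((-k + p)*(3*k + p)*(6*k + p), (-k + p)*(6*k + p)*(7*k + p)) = -6*k^2 + 5*k*p + p^2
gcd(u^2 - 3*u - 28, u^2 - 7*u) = u - 7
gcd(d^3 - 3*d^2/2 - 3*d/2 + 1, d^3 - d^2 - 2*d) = d^2 - d - 2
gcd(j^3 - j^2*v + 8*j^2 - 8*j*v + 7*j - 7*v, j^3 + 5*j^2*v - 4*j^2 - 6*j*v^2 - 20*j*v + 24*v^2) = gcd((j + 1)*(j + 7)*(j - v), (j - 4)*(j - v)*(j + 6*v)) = -j + v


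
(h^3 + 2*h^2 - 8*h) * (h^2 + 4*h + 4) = h^5 + 6*h^4 + 4*h^3 - 24*h^2 - 32*h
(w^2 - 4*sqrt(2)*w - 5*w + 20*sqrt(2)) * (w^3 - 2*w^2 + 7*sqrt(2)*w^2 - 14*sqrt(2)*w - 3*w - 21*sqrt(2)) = w^5 - 7*w^4 + 3*sqrt(2)*w^4 - 49*w^3 - 21*sqrt(2)*w^3 + 21*sqrt(2)*w^2 + 407*w^2 - 392*w + 45*sqrt(2)*w - 840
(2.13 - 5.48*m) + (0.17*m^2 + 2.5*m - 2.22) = 0.17*m^2 - 2.98*m - 0.0900000000000003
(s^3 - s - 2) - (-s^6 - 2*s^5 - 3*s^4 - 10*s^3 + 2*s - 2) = s^6 + 2*s^5 + 3*s^4 + 11*s^3 - 3*s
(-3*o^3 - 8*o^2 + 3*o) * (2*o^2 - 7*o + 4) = -6*o^5 + 5*o^4 + 50*o^3 - 53*o^2 + 12*o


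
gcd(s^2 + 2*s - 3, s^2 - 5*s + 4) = s - 1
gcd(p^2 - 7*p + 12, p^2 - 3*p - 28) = 1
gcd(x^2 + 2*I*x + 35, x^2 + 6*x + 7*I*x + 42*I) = x + 7*I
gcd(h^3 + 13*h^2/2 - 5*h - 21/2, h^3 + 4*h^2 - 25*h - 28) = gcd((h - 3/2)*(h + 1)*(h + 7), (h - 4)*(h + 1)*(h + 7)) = h^2 + 8*h + 7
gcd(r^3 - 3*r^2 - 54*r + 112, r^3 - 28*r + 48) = r - 2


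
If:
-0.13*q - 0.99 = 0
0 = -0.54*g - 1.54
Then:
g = -2.85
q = -7.62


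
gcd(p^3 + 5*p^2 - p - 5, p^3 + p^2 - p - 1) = p^2 - 1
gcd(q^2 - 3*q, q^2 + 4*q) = q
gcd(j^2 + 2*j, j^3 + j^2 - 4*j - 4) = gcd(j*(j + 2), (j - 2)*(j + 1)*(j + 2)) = j + 2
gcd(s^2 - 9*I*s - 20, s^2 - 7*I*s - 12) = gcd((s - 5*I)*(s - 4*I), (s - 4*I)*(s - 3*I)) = s - 4*I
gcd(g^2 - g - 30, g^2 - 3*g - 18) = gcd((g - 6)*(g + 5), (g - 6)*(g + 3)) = g - 6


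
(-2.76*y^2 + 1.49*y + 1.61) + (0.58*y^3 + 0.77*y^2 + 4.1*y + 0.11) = 0.58*y^3 - 1.99*y^2 + 5.59*y + 1.72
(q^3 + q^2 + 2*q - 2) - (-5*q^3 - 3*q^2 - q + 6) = 6*q^3 + 4*q^2 + 3*q - 8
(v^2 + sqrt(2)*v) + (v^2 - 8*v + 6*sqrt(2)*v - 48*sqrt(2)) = 2*v^2 - 8*v + 7*sqrt(2)*v - 48*sqrt(2)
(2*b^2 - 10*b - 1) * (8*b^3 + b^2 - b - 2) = 16*b^5 - 78*b^4 - 20*b^3 + 5*b^2 + 21*b + 2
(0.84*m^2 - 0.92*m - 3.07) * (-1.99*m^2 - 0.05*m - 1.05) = -1.6716*m^4 + 1.7888*m^3 + 5.2733*m^2 + 1.1195*m + 3.2235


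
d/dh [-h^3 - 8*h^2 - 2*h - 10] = -3*h^2 - 16*h - 2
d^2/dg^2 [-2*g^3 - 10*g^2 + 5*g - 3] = -12*g - 20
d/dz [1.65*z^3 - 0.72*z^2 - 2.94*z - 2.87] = 4.95*z^2 - 1.44*z - 2.94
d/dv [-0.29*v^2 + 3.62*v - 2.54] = 3.62 - 0.58*v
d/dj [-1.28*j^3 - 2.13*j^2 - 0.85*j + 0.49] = -3.84*j^2 - 4.26*j - 0.85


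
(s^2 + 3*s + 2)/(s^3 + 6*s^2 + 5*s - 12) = (s^2 + 3*s + 2)/(s^3 + 6*s^2 + 5*s - 12)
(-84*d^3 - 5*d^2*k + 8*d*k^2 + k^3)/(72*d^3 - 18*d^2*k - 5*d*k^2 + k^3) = (-7*d - k)/(6*d - k)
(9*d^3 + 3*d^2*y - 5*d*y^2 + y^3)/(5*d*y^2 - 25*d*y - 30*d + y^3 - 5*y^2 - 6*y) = (-9*d^3 - 3*d^2*y + 5*d*y^2 - y^3)/(-5*d*y^2 + 25*d*y + 30*d - y^3 + 5*y^2 + 6*y)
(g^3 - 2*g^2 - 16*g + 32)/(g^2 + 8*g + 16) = (g^2 - 6*g + 8)/(g + 4)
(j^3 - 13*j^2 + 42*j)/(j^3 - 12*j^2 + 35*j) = (j - 6)/(j - 5)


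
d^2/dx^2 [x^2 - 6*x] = 2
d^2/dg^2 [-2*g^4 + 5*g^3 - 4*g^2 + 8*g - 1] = -24*g^2 + 30*g - 8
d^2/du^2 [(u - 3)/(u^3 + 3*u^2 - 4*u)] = 2*(3*u^5 - 9*u^4 - 59*u^3 - 45*u^2 + 108*u - 48)/(u^3*(u^6 + 9*u^5 + 15*u^4 - 45*u^3 - 60*u^2 + 144*u - 64))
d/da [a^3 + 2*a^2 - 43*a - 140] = 3*a^2 + 4*a - 43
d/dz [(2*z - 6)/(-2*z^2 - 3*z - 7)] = 4*(z^2 - 6*z - 8)/(4*z^4 + 12*z^3 + 37*z^2 + 42*z + 49)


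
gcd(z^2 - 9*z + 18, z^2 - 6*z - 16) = 1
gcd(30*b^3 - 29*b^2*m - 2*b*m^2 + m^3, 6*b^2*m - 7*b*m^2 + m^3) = 6*b^2 - 7*b*m + m^2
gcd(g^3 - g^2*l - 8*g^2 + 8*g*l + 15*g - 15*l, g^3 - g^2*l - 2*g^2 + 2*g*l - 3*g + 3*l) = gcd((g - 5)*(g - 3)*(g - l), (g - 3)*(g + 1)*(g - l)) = g^2 - g*l - 3*g + 3*l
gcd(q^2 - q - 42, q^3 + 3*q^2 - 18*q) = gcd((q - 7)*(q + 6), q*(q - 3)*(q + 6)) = q + 6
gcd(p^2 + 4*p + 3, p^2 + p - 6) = p + 3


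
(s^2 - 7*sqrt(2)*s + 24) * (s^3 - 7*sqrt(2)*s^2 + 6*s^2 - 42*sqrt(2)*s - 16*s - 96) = s^5 - 14*sqrt(2)*s^4 + 6*s^4 - 84*sqrt(2)*s^3 + 106*s^3 - 56*sqrt(2)*s^2 + 636*s^2 - 336*sqrt(2)*s - 384*s - 2304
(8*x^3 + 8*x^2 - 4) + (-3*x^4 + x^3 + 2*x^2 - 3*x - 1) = -3*x^4 + 9*x^3 + 10*x^2 - 3*x - 5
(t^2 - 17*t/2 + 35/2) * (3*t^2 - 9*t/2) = 3*t^4 - 30*t^3 + 363*t^2/4 - 315*t/4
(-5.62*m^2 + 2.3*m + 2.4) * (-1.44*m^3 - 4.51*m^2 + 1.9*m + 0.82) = 8.0928*m^5 + 22.0342*m^4 - 24.507*m^3 - 11.0624*m^2 + 6.446*m + 1.968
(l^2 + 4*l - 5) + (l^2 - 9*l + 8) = 2*l^2 - 5*l + 3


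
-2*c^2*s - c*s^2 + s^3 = s*(-2*c + s)*(c + s)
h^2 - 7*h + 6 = (h - 6)*(h - 1)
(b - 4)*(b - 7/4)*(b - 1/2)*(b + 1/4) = b^4 - 6*b^3 + 133*b^2/16 - 33*b/32 - 7/8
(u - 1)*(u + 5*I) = u^2 - u + 5*I*u - 5*I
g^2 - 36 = (g - 6)*(g + 6)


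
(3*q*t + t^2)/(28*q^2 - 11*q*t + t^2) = t*(3*q + t)/(28*q^2 - 11*q*t + t^2)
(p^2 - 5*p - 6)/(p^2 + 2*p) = (p^2 - 5*p - 6)/(p*(p + 2))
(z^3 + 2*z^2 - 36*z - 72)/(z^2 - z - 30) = (z^2 + 8*z + 12)/(z + 5)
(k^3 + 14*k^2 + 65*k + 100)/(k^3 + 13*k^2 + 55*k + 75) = (k + 4)/(k + 3)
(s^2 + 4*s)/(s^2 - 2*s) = (s + 4)/(s - 2)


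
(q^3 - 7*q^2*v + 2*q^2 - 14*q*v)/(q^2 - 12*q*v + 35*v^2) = q*(q + 2)/(q - 5*v)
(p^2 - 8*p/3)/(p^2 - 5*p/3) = (3*p - 8)/(3*p - 5)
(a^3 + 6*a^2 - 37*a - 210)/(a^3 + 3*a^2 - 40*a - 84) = (a + 5)/(a + 2)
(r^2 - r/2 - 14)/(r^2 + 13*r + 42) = (r^2 - r/2 - 14)/(r^2 + 13*r + 42)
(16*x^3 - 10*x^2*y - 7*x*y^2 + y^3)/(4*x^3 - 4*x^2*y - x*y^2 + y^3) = (8*x - y)/(2*x - y)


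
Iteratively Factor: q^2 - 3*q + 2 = (q - 2)*(q - 1)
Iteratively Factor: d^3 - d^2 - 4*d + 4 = (d - 1)*(d^2 - 4) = (d - 2)*(d - 1)*(d + 2)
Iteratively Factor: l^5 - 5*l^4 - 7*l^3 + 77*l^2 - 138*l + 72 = (l - 2)*(l^4 - 3*l^3 - 13*l^2 + 51*l - 36) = (l - 3)*(l - 2)*(l^3 - 13*l + 12) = (l - 3)*(l - 2)*(l - 1)*(l^2 + l - 12) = (l - 3)^2*(l - 2)*(l - 1)*(l + 4)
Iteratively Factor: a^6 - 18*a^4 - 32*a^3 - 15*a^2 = (a - 5)*(a^5 + 5*a^4 + 7*a^3 + 3*a^2) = a*(a - 5)*(a^4 + 5*a^3 + 7*a^2 + 3*a) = a*(a - 5)*(a + 1)*(a^3 + 4*a^2 + 3*a) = a*(a - 5)*(a + 1)*(a + 3)*(a^2 + a) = a^2*(a - 5)*(a + 1)*(a + 3)*(a + 1)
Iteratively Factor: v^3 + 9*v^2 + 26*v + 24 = (v + 3)*(v^2 + 6*v + 8) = (v + 3)*(v + 4)*(v + 2)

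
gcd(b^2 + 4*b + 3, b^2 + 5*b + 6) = b + 3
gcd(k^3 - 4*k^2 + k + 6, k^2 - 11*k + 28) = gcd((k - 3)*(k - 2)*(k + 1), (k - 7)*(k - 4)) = 1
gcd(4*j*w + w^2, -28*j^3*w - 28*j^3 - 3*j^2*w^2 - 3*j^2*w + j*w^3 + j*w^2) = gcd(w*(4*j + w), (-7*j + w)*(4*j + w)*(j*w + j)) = 4*j + w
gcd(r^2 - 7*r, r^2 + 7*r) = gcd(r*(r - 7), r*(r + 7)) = r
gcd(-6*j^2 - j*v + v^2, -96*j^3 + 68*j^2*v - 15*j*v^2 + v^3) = -3*j + v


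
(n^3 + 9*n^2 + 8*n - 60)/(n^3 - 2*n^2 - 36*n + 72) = (n + 5)/(n - 6)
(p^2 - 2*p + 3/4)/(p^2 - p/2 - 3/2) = (p - 1/2)/(p + 1)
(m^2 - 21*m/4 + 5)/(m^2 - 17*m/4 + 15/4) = (m - 4)/(m - 3)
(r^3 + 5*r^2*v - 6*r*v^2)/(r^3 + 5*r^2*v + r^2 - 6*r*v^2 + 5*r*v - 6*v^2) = r/(r + 1)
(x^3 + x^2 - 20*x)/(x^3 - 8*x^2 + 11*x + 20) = x*(x + 5)/(x^2 - 4*x - 5)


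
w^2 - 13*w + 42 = (w - 7)*(w - 6)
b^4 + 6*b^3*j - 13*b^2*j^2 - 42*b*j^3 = b*(b - 3*j)*(b + 2*j)*(b + 7*j)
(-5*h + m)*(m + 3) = -5*h*m - 15*h + m^2 + 3*m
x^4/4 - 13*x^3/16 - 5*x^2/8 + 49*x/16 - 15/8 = (x/4 + 1/2)*(x - 3)*(x - 5/4)*(x - 1)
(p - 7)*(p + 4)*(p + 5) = p^3 + 2*p^2 - 43*p - 140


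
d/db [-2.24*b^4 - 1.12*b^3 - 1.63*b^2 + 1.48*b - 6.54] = -8.96*b^3 - 3.36*b^2 - 3.26*b + 1.48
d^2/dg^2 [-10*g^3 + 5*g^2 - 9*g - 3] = 10 - 60*g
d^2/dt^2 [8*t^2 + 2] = 16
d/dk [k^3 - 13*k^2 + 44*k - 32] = 3*k^2 - 26*k + 44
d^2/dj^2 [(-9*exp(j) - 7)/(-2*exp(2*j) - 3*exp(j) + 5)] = (36*exp(4*j) + 58*exp(3*j) + 666*exp(2*j) + 478*exp(j) + 330)*exp(j)/(8*exp(6*j) + 36*exp(5*j) - 6*exp(4*j) - 153*exp(3*j) + 15*exp(2*j) + 225*exp(j) - 125)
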